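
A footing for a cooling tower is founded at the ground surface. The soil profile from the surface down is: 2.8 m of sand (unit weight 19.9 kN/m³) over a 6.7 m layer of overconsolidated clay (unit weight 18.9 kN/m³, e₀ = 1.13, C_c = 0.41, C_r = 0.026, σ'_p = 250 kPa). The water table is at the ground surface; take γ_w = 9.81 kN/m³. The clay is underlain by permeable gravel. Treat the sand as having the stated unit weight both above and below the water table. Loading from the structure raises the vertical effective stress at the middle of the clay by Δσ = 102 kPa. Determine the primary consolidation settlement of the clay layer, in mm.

S_c ≈ 35.8 mm

Mid-depth of clay below the ground surface: z = 2.8 + 6.7/2 = 6.15 m.
Total vertical stress at mid-clay: σ_v = 19.9×2.8 + 18.9×3.35 = 119.03 kPa.
Pore pressure: u = 9.81×(6.15 − 0) = 60.332 kPa.
Initial effective stress: σ'_0 = σ_v − u = 119.03 − 60.332 = 58.698 kPa.
Final effective stress: σ'_f = 58.698 + 102 = 160.7 kPa.
σ'_f = 160.7 ≤ σ'_p = 250 kPa, so the clay remains overconsolidated and only the recompression index applies:
S_c = C_r·H/(1+e₀)·log₁₀(σ'_f/σ'_0) = 0.026×6.7/2.13×log₁₀(160.7/58.698)
    = 0.081783 × 0.43739 = 0.03577 m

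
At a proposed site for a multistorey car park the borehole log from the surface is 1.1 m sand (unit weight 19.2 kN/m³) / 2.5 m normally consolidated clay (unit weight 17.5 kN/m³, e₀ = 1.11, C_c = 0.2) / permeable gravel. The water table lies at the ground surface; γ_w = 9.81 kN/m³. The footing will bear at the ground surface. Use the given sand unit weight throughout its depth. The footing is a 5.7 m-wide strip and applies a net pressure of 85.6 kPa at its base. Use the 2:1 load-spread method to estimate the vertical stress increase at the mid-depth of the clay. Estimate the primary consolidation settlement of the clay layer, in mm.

Mid-depth of clay below the ground surface: z = 1.1 + 2.5/2 = 2.35 m.
Total vertical stress at mid-clay: σ_v = 19.2×1.1 + 17.5×1.25 = 42.995 kPa.
Pore pressure: u = 9.81×(2.35 − 0) = 23.054 kPa.
Initial effective stress: σ'_0 = σ_v − u = 42.995 − 23.054 = 19.941 kPa.
Stress increase at mid-clay by the 2:1 spreading method:
Δσ = qB/(B+z) = 85.6×5.7/(5.7+2.35) = 60.611 kPa
Final effective stress: σ'_f = σ'_0 + Δσ = 19.941 + 60.611 = 80.552 kPa.
Normally consolidated clay, so the full stress increment lies on the virgin compression line:
S_c = C_c·H/(1+e₀)·log₁₀(σ'_f/σ'_0) = 0.2×2.5/(1+1.11)×log₁₀(80.552/19.941)
    = 0.23697 × 0.60633 = 0.1437 m

S_c ≈ 144 mm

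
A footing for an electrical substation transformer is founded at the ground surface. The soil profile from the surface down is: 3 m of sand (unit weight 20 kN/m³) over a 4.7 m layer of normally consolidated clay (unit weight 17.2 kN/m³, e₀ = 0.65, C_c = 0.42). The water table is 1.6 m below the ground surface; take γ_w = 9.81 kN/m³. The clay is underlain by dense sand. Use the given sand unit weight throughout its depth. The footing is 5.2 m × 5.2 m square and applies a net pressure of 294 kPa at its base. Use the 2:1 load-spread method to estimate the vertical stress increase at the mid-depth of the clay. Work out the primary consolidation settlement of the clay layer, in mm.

S_c ≈ 391 mm

Mid-depth of clay below the ground surface: z = 3 + 4.7/2 = 5.35 m.
Total vertical stress at mid-clay: σ_v = 20×3 + 17.2×2.35 = 100.42 kPa.
Pore pressure: u = 9.81×(5.35 − 1.6) = 36.788 kPa.
Initial effective stress: σ'_0 = σ_v − u = 100.42 − 36.788 = 63.632 kPa.
Stress increase at mid-clay by the 2:1 spreading method:
Δσ = qBL/((B+z)(L+z)) = 294×5.2×5.2/((5.2+5.35)(5.2+5.35)) = 71.425 kPa
Final effective stress: σ'_f = σ'_0 + Δσ = 63.632 + 71.425 = 135.06 kPa.
Normally consolidated clay, so the full stress increment lies on the virgin compression line:
S_c = C_c·H/(1+e₀)·log₁₀(σ'_f/σ'_0) = 0.42×4.7/(1+0.65)×log₁₀(135.06/63.632)
    = 1.1964 × 0.32685 = 0.391 m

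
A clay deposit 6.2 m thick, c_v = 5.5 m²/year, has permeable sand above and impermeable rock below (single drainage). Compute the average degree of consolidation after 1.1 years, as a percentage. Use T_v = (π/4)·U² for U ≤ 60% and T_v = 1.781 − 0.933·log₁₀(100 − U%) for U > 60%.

Drainage path length: H_d = H = 6.2 m (single drainage).
T_v = c_v·t/H_d² = 5.5×1.1/6.2² = 0.15739.
T_v = 0.15739 corresponds to the U ≤ 60% branch:
U = √(4T_v/π) = 0.4477

U ≈ 44.8 %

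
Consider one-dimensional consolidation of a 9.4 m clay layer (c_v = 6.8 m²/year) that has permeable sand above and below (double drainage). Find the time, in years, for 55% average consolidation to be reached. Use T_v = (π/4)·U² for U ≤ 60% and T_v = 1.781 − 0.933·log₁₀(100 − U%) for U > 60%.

t ≈ 0.772 years

Drainage path length: H_d = H/2 = 4.7 m (double drainage).
U ≤ 60%: T_v = (π/4)·U² = (π/4)×0.55² = 0.23758.
t = T_v·H_d²/c_v = 0.23758×4.7²/6.8 = 0.7718 years.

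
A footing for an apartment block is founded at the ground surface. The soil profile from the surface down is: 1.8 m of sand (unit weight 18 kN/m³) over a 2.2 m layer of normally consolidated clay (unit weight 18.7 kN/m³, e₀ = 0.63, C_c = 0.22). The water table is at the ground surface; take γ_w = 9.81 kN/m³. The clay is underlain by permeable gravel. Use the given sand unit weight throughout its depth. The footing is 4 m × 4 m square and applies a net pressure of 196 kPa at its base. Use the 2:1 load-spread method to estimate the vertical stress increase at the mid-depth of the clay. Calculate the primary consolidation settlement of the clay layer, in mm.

Mid-depth of clay below the ground surface: z = 1.8 + 2.2/2 = 2.9 m.
Total vertical stress at mid-clay: σ_v = 18×1.8 + 18.7×1.1 = 52.97 kPa.
Pore pressure: u = 9.81×(2.9 − 0) = 28.449 kPa.
Initial effective stress: σ'_0 = σ_v − u = 52.97 − 28.449 = 24.521 kPa.
Stress increase at mid-clay by the 2:1 spreading method:
Δσ = qBL/((B+z)(L+z)) = 196×4×4/((4+2.9)(4+2.9)) = 65.869 kPa
Final effective stress: σ'_f = σ'_0 + Δσ = 24.521 + 65.869 = 90.39 kPa.
Normally consolidated clay, so the full stress increment lies on the virgin compression line:
S_c = C_c·H/(1+e₀)·log₁₀(σ'_f/σ'_0) = 0.22×2.2/(1+0.63)×log₁₀(90.39/24.521)
    = 0.29693 × 0.56658 = 0.1682 m

S_c ≈ 168 mm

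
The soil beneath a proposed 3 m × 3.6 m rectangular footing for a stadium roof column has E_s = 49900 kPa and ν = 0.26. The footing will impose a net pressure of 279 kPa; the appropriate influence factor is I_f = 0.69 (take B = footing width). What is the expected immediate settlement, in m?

S_e ≈ 0.0108 m

Immediate (elastic) settlement: S_e = q·B·(1−ν²)/E_s · I_f.
S_e = 279 × 3 × (1 − 0.26²) / 49900 × 0.69
    = 279 × 3 × 0.9324 / 49900 × 0.69
    = 0.01079 m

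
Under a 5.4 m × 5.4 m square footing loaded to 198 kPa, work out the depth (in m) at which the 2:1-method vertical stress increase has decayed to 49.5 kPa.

z ≈ 5.4 m

2:1 spreading — at depth z the loaded area has grown by z in each plan dimension:
qB²/(B+z)² = Δσ_z ⇒ z = B(√(q/Δσ_z) − 1) = 5.4×(√(198/49.5) − 1) = 5.4 m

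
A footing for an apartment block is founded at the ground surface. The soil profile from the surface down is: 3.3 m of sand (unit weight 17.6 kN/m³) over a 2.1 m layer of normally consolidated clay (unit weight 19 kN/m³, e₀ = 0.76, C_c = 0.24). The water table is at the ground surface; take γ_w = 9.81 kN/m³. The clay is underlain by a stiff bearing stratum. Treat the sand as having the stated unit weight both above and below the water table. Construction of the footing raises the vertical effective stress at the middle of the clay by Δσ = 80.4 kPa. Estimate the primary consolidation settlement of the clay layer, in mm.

Mid-depth of clay below the ground surface: z = 3.3 + 2.1/2 = 4.35 m.
Total vertical stress at mid-clay: σ_v = 17.6×3.3 + 19×1.05 = 78.03 kPa.
Pore pressure: u = 9.81×(4.35 − 0) = 42.673 kPa.
Initial effective stress: σ'_0 = σ_v − u = 78.03 − 42.673 = 35.357 kPa.
Final effective stress: σ'_f = σ'_0 + Δσ = 35.357 + 80.4 = 115.76 kPa.
Normally consolidated clay, so the full stress increment lies on the virgin compression line:
S_c = C_c·H/(1+e₀)·log₁₀(σ'_f/σ'_0) = 0.24×2.1/(1+0.76)×log₁₀(115.76/35.357)
    = 0.28636 × 0.51508 = 0.1475 m

S_c ≈ 147 mm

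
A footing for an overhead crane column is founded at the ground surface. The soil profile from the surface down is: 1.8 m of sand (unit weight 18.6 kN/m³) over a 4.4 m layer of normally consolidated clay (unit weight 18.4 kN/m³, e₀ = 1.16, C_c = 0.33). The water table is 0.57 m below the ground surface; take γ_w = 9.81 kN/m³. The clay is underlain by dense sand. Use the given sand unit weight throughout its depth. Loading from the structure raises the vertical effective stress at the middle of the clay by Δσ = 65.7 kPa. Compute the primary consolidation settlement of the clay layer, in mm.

Mid-depth of clay below the ground surface: z = 1.8 + 4.4/2 = 4 m.
Total vertical stress at mid-clay: σ_v = 18.6×1.8 + 18.4×2.2 = 73.96 kPa.
Pore pressure: u = 9.81×(4 − 0.57) = 33.648 kPa.
Initial effective stress: σ'_0 = σ_v − u = 73.96 − 33.648 = 40.312 kPa.
Final effective stress: σ'_f = σ'_0 + Δσ = 40.312 + 65.7 = 106.01 kPa.
Normally consolidated clay, so the full stress increment lies on the virgin compression line:
S_c = C_c·H/(1+e₀)·log₁₀(σ'_f/σ'_0) = 0.33×4.4/(1+1.16)×log₁₀(106.01/40.312)
    = 0.67222 × 0.41991 = 0.2823 m

S_c ≈ 282 mm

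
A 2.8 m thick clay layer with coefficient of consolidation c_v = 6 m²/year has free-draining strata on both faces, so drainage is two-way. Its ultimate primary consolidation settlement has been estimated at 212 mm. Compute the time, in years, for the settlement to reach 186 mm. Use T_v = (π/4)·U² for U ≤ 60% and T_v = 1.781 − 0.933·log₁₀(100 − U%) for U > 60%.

t ≈ 0.25 years

Drainage path length: H_d = H/2 = 1.4 m (double drainage).
U = S(t)/S_ult = 186/212 = 0.8774.
U > 60%: T_v = 1.781 − 0.933·log₁₀(100 − 87.736) = 0.7653.
t = T_v·H_d²/c_v = 0.7653×1.4²/6 = 0.25 years.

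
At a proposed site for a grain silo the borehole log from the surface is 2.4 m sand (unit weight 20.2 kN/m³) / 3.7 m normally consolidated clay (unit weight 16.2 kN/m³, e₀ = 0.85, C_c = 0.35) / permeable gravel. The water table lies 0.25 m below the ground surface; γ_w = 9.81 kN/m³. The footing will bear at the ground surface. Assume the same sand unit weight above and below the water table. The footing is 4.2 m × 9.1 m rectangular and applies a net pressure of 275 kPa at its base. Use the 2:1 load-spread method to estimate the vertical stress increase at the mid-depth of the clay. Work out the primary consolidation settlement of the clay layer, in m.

Mid-depth of clay below the ground surface: z = 2.4 + 3.7/2 = 4.25 m.
Total vertical stress at mid-clay: σ_v = 20.2×2.4 + 16.2×1.85 = 78.45 kPa.
Pore pressure: u = 9.81×(4.25 − 0.25) = 39.24 kPa.
Initial effective stress: σ'_0 = σ_v − u = 78.45 − 39.24 = 39.21 kPa.
Stress increase at mid-clay by the 2:1 spreading method:
Δσ = qBL/((B+z)(L+z)) = 275×4.2×9.1/((4.2+4.25)(9.1+4.25)) = 93.172 kPa
Final effective stress: σ'_f = σ'_0 + Δσ = 39.21 + 93.172 = 132.38 kPa.
Normally consolidated clay, so the full stress increment lies on the virgin compression line:
S_c = C_c·H/(1+e₀)·log₁₀(σ'_f/σ'_0) = 0.35×3.7/(1+0.85)×log₁₀(132.38/39.21)
    = 0.7 × 0.52843 = 0.3699 m

S_c ≈ 0.37 m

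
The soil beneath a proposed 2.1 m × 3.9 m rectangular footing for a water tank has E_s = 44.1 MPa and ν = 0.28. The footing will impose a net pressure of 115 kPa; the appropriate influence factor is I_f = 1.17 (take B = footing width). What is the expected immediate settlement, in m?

S_e ≈ 0.0059 m

Immediate (elastic) settlement: S_e = q·B·(1−ν²)/E_s · I_f.
E_s = 44.1 MPa = 44100 kPa.
S_e = 115 × 2.1 × (1 − 0.28²) / 44100 × 1.17
    = 115 × 2.1 × 0.9216 / 44100 × 1.17
    = 0.005905 m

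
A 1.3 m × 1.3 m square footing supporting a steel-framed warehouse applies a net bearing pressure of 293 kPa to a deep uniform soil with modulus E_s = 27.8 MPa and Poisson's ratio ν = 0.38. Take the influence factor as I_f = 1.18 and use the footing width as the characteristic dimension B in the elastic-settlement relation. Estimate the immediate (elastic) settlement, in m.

S_e ≈ 0.0138 m

Immediate (elastic) settlement: S_e = q·B·(1−ν²)/E_s · I_f.
E_s = 27.8 MPa = 27800 kPa.
S_e = 293 × 1.3 × (1 − 0.38²) / 27800 × 1.18
    = 293 × 1.3 × 0.8556 / 27800 × 1.18
    = 0.01383 m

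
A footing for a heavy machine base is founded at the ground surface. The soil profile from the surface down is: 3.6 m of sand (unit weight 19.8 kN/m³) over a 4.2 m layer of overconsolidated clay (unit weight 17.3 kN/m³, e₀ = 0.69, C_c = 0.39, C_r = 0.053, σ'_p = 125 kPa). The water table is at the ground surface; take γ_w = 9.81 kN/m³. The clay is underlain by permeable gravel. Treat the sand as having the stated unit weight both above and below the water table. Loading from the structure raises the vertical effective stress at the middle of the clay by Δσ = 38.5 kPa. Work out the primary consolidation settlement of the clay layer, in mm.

Mid-depth of clay below the ground surface: z = 3.6 + 4.2/2 = 5.7 m.
Total vertical stress at mid-clay: σ_v = 19.8×3.6 + 17.3×2.1 = 107.61 kPa.
Pore pressure: u = 9.81×(5.7 − 0) = 55.917 kPa.
Initial effective stress: σ'_0 = σ_v − u = 107.61 − 55.917 = 51.693 kPa.
Final effective stress: σ'_f = 51.693 + 38.5 = 90.193 kPa.
σ'_f = 90.193 ≤ σ'_p = 125 kPa, so the clay remains overconsolidated and only the recompression index applies:
S_c = C_r·H/(1+e₀)·log₁₀(σ'_f/σ'_0) = 0.053×4.2/1.69×log₁₀(90.193/51.693)
    = 0.13172 × 0.24174 = 0.03184 m

S_c ≈ 31.8 mm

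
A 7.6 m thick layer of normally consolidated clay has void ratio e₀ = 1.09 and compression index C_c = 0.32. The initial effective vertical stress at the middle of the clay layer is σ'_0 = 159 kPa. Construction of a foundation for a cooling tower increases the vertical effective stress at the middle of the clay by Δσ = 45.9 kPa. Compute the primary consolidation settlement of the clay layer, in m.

S_c ≈ 0.128 m

Final effective stress: σ'_f = σ'_0 + Δσ = 159 + 45.9 = 204.9 kPa.
Normally consolidated clay, so the full stress increment lies on the virgin compression line:
S_c = C_c·H/(1+e₀)·log₁₀(σ'_f/σ'_0) = 0.32×7.6/(1+1.09)×log₁₀(204.9/159)
    = 1.1636 × 0.11014 = 0.1282 m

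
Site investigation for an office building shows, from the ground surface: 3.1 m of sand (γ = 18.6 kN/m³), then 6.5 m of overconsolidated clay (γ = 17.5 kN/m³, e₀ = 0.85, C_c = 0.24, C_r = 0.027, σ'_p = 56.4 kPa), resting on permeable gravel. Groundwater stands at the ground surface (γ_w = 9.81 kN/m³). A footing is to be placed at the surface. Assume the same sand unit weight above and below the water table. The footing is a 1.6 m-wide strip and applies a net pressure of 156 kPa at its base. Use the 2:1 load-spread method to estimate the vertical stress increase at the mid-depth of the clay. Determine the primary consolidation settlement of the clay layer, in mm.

S_c ≈ 147 mm

Mid-depth of clay below the ground surface: z = 3.1 + 6.5/2 = 6.35 m.
Total vertical stress at mid-clay: σ_v = 18.6×3.1 + 17.5×3.25 = 114.53 kPa.
Pore pressure: u = 9.81×(6.35 − 0) = 62.294 kPa.
Initial effective stress: σ'_0 = σ_v − u = 114.53 − 62.294 = 52.236 kPa.
Stress increase at mid-clay by the 2:1 spreading method:
Δσ = qB/(B+z) = 156×1.6/(1.6+6.35) = 31.396 kPa
Final effective stress: σ'_f = 52.236 + 31.396 = 83.632 kPa.
σ'_f = 83.632 > σ'_p = 56.4 kPa, so the stress path crosses the preconsolidation pressure — recompression up to σ'_p, then virgin compression beyond:
S_c = H/(1+e₀)·[C_r·log₁₀(σ'_p/σ'_0) + C_c·log₁₀(σ'_f/σ'_p)]
    = 6.5/1.85 × [0.027×log₁₀(56.4/52.236) + 0.24×log₁₀(83.632/56.4)]
    = 3.5135 × [0.00089935 + 0.041062] = 0.1474 m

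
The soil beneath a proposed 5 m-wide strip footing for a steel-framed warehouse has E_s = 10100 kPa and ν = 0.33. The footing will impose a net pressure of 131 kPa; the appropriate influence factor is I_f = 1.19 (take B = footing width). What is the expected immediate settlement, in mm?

S_e ≈ 68.8 mm

Immediate (elastic) settlement: S_e = q·B·(1−ν²)/E_s · I_f.
S_e = 131 × 5 × (1 − 0.33²) / 10100 × 1.19
    = 131 × 5 × 0.8911 / 10100 × 1.19
    = 0.06877 m = 68.77 mm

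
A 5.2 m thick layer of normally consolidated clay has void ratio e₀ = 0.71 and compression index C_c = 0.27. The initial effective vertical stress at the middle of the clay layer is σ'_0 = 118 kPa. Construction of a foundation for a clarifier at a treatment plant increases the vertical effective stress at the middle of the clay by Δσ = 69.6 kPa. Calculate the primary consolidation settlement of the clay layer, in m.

S_c ≈ 0.165 m

Final effective stress: σ'_f = σ'_0 + Δσ = 118 + 69.6 = 187.6 kPa.
Normally consolidated clay, so the full stress increment lies on the virgin compression line:
S_c = C_c·H/(1+e₀)·log₁₀(σ'_f/σ'_0) = 0.27×5.2/(1+0.71)×log₁₀(187.6/118)
    = 0.82105 × 0.20135 = 0.1653 m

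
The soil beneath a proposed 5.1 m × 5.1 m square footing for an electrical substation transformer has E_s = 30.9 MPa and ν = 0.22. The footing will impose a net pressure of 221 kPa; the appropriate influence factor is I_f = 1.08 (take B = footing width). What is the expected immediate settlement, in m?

Immediate (elastic) settlement: S_e = q·B·(1−ν²)/E_s · I_f.
E_s = 30.9 MPa = 30900 kPa.
S_e = 221 × 5.1 × (1 − 0.22²) / 30900 × 1.08
    = 221 × 5.1 × 0.9516 / 30900 × 1.08
    = 0.03749 m

S_e ≈ 0.0375 m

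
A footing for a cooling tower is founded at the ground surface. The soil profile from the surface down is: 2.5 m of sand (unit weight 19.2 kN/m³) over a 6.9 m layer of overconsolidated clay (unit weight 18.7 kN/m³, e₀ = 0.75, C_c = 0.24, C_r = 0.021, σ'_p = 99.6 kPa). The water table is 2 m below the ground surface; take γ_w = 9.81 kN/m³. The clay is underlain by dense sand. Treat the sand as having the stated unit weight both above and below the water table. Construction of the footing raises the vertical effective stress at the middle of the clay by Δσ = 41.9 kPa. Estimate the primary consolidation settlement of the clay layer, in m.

S_c ≈ 0.0723 m

Mid-depth of clay below the ground surface: z = 2.5 + 6.9/2 = 5.95 m.
Total vertical stress at mid-clay: σ_v = 19.2×2.5 + 18.7×3.45 = 112.52 kPa.
Pore pressure: u = 9.81×(5.95 − 2) = 38.75 kPa.
Initial effective stress: σ'_0 = σ_v − u = 112.52 − 38.75 = 73.77 kPa.
Final effective stress: σ'_f = 73.77 + 41.9 = 115.67 kPa.
σ'_f = 115.67 > σ'_p = 99.6 kPa, so the stress path crosses the preconsolidation pressure — recompression up to σ'_p, then virgin compression beyond:
S_c = H/(1+e₀)·[C_r·log₁₀(σ'_p/σ'_0) + C_c·log₁₀(σ'_f/σ'_p)]
    = 6.9/1.75 × [0.021×log₁₀(99.6/73.77) + 0.24×log₁₀(115.67/99.6)]
    = 3.9429 × [0.002738 + 0.015591] = 0.07227 m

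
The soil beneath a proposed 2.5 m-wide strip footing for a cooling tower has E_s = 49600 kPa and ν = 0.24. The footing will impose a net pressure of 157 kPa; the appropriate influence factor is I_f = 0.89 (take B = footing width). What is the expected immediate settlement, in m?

Immediate (elastic) settlement: S_e = q·B·(1−ν²)/E_s · I_f.
S_e = 157 × 2.5 × (1 − 0.24²) / 49600 × 0.89
    = 157 × 2.5 × 0.9424 / 49600 × 0.89
    = 0.006637 m

S_e ≈ 0.00664 m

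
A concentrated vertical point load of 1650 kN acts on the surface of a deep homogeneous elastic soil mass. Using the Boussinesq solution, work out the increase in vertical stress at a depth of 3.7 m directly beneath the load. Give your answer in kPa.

Δσ_z ≈ 57.5 kPa

Boussinesq vertical stress below a point load on an elastic half-space:
Δσ_z = 3P/(2πz²) · [1 + (r/z)²]^(−5/2)
r/z = 0/3.7 = 0; [1+(r/z)²]^(−5/2) = 1.
Δσ_z = 3×1650/(2π×3.7²) × 1 = 57.547 × 1 = 57.55 kPa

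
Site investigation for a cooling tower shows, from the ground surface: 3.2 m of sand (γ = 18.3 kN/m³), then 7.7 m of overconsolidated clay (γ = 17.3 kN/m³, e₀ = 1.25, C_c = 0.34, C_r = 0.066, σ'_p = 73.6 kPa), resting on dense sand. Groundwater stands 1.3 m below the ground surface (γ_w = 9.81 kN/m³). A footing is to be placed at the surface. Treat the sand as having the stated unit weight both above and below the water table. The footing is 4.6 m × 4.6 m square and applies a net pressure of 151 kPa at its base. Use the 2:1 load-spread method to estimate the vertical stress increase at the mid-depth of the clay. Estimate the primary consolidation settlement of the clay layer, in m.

Mid-depth of clay below the ground surface: z = 3.2 + 7.7/2 = 7.05 m.
Total vertical stress at mid-clay: σ_v = 18.3×3.2 + 17.3×3.85 = 125.17 kPa.
Pore pressure: u = 9.81×(7.05 − 1.3) = 56.408 kPa.
Initial effective stress: σ'_0 = σ_v − u = 125.17 − 56.408 = 68.762 kPa.
Stress increase at mid-clay by the 2:1 spreading method:
Δσ = qBL/((B+z)(L+z)) = 151×4.6×4.6/((4.6+7.05)(4.6+7.05)) = 23.542 kPa
Final effective stress: σ'_f = 68.762 + 23.542 = 92.304 kPa.
σ'_f = 92.304 > σ'_p = 73.6 kPa, so the stress path crosses the preconsolidation pressure — recompression up to σ'_p, then virgin compression beyond:
S_c = H/(1+e₀)·[C_r·log₁₀(σ'_p/σ'_0) + C_c·log₁₀(σ'_f/σ'_p)]
    = 7.7/2.25 × [0.066×log₁₀(73.6/68.762) + 0.34×log₁₀(92.304/73.6)]
    = 3.4222 × [0.0019489 + 0.033437] = 0.1211 m

S_c ≈ 0.121 m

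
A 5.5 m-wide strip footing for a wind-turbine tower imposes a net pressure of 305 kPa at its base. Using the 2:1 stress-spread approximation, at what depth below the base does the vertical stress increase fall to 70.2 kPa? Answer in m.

z ≈ 18.4 m

2:1 spreading — at depth z the loaded area has grown by z in each plan dimension:
qB/(B+z) = Δσ_z ⇒ z = qB/Δσ_z − B = 305×5.5/70.2 − 5.5 = 18.4 m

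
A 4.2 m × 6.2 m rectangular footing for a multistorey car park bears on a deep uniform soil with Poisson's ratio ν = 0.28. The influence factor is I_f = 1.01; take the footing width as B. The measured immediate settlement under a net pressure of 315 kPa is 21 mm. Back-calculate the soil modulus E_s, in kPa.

E_s ≈ 58600 kPa

S_e = q·B·(1−ν²)/E_s · I_f  ⇒  E_s = q·B·(1−ν²)·I_f / S_e.
E_s = 315 × 4.2 × 0.9216 × 1.01 / 0.021 = 58640 kPa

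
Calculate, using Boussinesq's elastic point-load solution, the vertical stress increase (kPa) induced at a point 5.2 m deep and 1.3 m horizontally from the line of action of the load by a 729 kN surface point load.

Δσ_z ≈ 11.1 kPa

Boussinesq vertical stress below a point load on an elastic half-space:
Δσ_z = 3P/(2πz²) · [1 + (r/z)²]^(−5/2)
r/z = 1.3/5.2 = 0.25; [1+(r/z)²]^(−5/2) = 0.85936.
Δσ_z = 3×729/(2π×5.2²) × 0.85936 = 12.872 × 0.85936 = 11.06 kPa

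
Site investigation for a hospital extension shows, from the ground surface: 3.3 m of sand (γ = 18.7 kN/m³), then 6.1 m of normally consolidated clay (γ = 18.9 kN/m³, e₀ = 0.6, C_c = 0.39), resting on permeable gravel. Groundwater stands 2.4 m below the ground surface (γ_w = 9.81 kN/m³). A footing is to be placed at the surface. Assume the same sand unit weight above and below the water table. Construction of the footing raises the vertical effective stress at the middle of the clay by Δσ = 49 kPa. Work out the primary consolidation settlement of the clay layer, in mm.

Mid-depth of clay below the ground surface: z = 3.3 + 6.1/2 = 6.35 m.
Total vertical stress at mid-clay: σ_v = 18.7×3.3 + 18.9×3.05 = 119.35 kPa.
Pore pressure: u = 9.81×(6.35 − 2.4) = 38.75 kPa.
Initial effective stress: σ'_0 = σ_v − u = 119.35 − 38.75 = 80.6 kPa.
Final effective stress: σ'_f = σ'_0 + Δσ = 80.6 + 49 = 129.6 kPa.
Normally consolidated clay, so the full stress increment lies on the virgin compression line:
S_c = C_c·H/(1+e₀)·log₁₀(σ'_f/σ'_0) = 0.39×6.1/(1+0.6)×log₁₀(129.6/80.6)
    = 1.4869 × 0.20627 = 0.3067 m

S_c ≈ 307 mm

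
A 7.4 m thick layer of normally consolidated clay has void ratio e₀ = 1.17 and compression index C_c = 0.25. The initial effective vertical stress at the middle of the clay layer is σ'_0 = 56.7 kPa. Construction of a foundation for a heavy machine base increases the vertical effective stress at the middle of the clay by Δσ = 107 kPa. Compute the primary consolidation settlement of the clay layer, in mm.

Final effective stress: σ'_f = σ'_0 + Δσ = 56.7 + 107 = 163.7 kPa.
Normally consolidated clay, so the full stress increment lies on the virgin compression line:
S_c = C_c·H/(1+e₀)·log₁₀(σ'_f/σ'_0) = 0.25×7.4/(1+1.17)×log₁₀(163.7/56.7)
    = 0.85253 × 0.46047 = 0.3926 m

S_c ≈ 393 mm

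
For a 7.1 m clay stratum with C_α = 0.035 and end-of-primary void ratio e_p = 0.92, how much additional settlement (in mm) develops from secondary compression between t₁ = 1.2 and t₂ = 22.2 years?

S_s ≈ 164 mm

Secondary compression: S_s = C_α·H/(1+e_p)·log₁₀(t₂/t₁)
S_s = 0.035×7.1/(1+0.92)×log₁₀(22.2/1.2)
    = 0.1294 × 1.267 = 0.164 m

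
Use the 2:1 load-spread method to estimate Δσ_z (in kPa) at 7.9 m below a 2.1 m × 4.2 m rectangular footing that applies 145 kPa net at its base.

By the 2:1 method the load spreads at 1 horizontal : 2 vertical, so at depth z the loaded area has grown by z in each plan dimension:
Δσ = qBL/((B+z)(L+z)) = 145×2.1×4.2/((2.1+7.9)(4.2+7.9)) = 10.569 kPa

Δσ_z ≈ 10.6 kPa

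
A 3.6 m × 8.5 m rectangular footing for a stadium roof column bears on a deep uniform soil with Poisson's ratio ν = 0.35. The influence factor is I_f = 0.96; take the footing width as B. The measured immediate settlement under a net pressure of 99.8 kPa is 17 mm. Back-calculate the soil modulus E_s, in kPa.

E_s ≈ 17800 kPa

S_e = q·B·(1−ν²)/E_s · I_f  ⇒  E_s = q·B·(1−ν²)·I_f / S_e.
E_s = 99.8 × 3.6 × 0.8775 × 0.96 / 0.017 = 17800 kPa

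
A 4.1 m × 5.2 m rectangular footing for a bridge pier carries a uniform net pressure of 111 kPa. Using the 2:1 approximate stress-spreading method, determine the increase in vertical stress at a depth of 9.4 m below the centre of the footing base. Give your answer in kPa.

Δσ_z ≈ 12 kPa

By the 2:1 method the load spreads at 1 horizontal : 2 vertical, so at depth z the loaded area has grown by z in each plan dimension:
Δσ = qBL/((B+z)(L+z)) = 111×4.1×5.2/((4.1+9.4)(5.2+9.4)) = 12.007 kPa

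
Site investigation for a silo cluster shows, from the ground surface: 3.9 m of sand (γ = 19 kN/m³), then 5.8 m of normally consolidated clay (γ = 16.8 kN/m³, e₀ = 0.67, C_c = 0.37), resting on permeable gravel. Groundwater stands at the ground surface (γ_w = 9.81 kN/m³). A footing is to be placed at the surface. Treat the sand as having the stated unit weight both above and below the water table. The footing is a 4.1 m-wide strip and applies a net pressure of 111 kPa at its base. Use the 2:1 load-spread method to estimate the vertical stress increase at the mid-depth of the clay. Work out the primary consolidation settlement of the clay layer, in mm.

S_c ≈ 310 mm

Mid-depth of clay below the ground surface: z = 3.9 + 5.8/2 = 6.8 m.
Total vertical stress at mid-clay: σ_v = 19×3.9 + 16.8×2.9 = 122.82 kPa.
Pore pressure: u = 9.81×(6.8 − 0) = 66.708 kPa.
Initial effective stress: σ'_0 = σ_v − u = 122.82 − 66.708 = 56.112 kPa.
Stress increase at mid-clay by the 2:1 spreading method:
Δσ = qB/(B+z) = 111×4.1/(4.1+6.8) = 41.752 kPa
Final effective stress: σ'_f = σ'_0 + Δσ = 56.112 + 41.752 = 97.864 kPa.
Normally consolidated clay, so the full stress increment lies on the virgin compression line:
S_c = C_c·H/(1+e₀)·log₁₀(σ'_f/σ'_0) = 0.37×5.8/(1+0.67)×log₁₀(97.864/56.112)
    = 1.285 × 0.24157 = 0.3104 m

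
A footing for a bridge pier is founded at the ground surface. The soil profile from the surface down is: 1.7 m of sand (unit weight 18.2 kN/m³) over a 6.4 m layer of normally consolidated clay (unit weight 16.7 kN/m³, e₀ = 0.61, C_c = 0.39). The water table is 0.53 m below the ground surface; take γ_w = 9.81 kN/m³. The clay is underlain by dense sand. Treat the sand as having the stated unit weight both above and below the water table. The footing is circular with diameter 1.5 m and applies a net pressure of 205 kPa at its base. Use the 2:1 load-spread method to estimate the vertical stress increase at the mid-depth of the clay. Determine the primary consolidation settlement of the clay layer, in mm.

Mid-depth of clay below the ground surface: z = 1.7 + 6.4/2 = 4.9 m.
Total vertical stress at mid-clay: σ_v = 18.2×1.7 + 16.7×3.2 = 84.38 kPa.
Pore pressure: u = 9.81×(4.9 − 0.53) = 42.87 kPa.
Initial effective stress: σ'_0 = σ_v − u = 84.38 − 42.87 = 41.51 kPa.
Stress increase at mid-clay by the 2:1 spreading method:
Δσ ≈ qD²/(D+z)² = 205×1.5²/(1.5+4.9)² = 11.261 kPa
Final effective stress: σ'_f = σ'_0 + Δσ = 41.51 + 11.261 = 52.771 kPa.
Normally consolidated clay, so the full stress increment lies on the virgin compression line:
S_c = C_c·H/(1+e₀)·log₁₀(σ'_f/σ'_0) = 0.39×6.4/(1+0.61)×log₁₀(52.771/41.51)
    = 1.5503 × 0.10424 = 0.1616 m

S_c ≈ 162 mm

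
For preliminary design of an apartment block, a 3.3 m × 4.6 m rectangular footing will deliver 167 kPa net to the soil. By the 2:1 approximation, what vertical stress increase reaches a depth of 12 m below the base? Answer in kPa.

By the 2:1 method the load spreads at 1 horizontal : 2 vertical, so at depth z the loaded area has grown by z in each plan dimension:
Δσ = qBL/((B+z)(L+z)) = 167×3.3×4.6/((3.3+12)(4.6+12)) = 9.9813 kPa

Δσ_z ≈ 9.98 kPa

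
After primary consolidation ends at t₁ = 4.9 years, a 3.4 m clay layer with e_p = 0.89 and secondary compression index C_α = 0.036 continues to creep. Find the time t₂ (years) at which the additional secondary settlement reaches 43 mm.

t₂ ≈ 22.6 years

S_s = C_α·H/(1+e_p)·log₁₀(t₂/t₁) ⇒ log₁₀(t₂/t₁) = S_s·(1+e_p)/(C_α·H).
log₁₀(t₂/t₁) = 0.043 × (1+0.89) / (0.036×3.4) = 0.664
t₂ = t₁ × 10^0.664 = 4.9 × 4.613 = 22.6 years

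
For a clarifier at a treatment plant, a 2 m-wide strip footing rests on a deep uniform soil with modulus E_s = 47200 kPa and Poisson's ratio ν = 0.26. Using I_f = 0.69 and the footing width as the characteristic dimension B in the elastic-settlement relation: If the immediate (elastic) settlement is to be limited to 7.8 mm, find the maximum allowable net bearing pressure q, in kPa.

S_e = q·B·(1−ν²)/E_s · I_f  ⇒  q = S_e·E_s / (B·(1−ν²)·I_f).
q = 0.0078 × 47200 / (2 × 0.9324 × 0.69) = 286.1 kPa

q ≈ 286 kPa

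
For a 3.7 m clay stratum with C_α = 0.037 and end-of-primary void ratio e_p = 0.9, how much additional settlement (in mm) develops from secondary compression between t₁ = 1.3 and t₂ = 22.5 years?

S_s ≈ 89.2 mm

Secondary compression: S_s = C_α·H/(1+e_p)·log₁₀(t₂/t₁)
S_s = 0.037×3.7/(1+0.9)×log₁₀(22.5/1.3)
    = 0.07205 × 1.238 = 0.08922 m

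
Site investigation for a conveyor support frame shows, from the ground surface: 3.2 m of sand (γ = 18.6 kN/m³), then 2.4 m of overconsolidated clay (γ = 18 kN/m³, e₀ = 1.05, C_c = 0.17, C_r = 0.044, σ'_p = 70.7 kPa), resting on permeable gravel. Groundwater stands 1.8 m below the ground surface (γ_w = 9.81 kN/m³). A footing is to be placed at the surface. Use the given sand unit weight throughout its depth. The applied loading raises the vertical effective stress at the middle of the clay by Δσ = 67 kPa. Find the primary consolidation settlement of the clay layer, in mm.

Mid-depth of clay below the ground surface: z = 3.2 + 2.4/2 = 4.4 m.
Total vertical stress at mid-clay: σ_v = 18.6×3.2 + 18×1.2 = 81.12 kPa.
Pore pressure: u = 9.81×(4.4 − 1.8) = 25.506 kPa.
Initial effective stress: σ'_0 = σ_v − u = 81.12 − 25.506 = 55.614 kPa.
Final effective stress: σ'_f = 55.614 + 67 = 122.61 kPa.
σ'_f = 122.61 > σ'_p = 70.7 kPa, so the stress path crosses the preconsolidation pressure — recompression up to σ'_p, then virgin compression beyond:
S_c = H/(1+e₀)·[C_r·log₁₀(σ'_p/σ'_0) + C_c·log₁₀(σ'_f/σ'_p)]
    = 2.4/2.05 × [0.044×log₁₀(70.7/55.614) + 0.17×log₁₀(122.61/70.7)]
    = 1.1707 × [0.0045864 + 0.040648] = 0.05296 m

S_c ≈ 53 mm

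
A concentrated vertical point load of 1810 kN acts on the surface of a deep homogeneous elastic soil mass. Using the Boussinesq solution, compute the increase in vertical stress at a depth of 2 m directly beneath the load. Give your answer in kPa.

Boussinesq vertical stress below a point load on an elastic half-space:
Δσ_z = 3P/(2πz²) · [1 + (r/z)²]^(−5/2)
r/z = 0/2 = 0; [1+(r/z)²]^(−5/2) = 1.
Δσ_z = 3×1810/(2π×2²) × 1 = 216.05 × 1 = 216.1 kPa

Δσ_z ≈ 216 kPa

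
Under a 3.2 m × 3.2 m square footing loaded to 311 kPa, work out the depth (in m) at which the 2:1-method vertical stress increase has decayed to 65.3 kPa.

z ≈ 3.78 m

2:1 spreading — at depth z the loaded area has grown by z in each plan dimension:
qB²/(B+z)² = Δσ_z ⇒ z = B(√(q/Δσ_z) − 1) = 3.2×(√(311/65.3) − 1) = 3.784 m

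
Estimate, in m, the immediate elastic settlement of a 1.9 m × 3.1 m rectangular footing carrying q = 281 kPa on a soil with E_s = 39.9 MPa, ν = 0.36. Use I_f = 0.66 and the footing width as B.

S_e ≈ 0.00769 m

Immediate (elastic) settlement: S_e = q·B·(1−ν²)/E_s · I_f.
E_s = 39.9 MPa = 39900 kPa.
S_e = 281 × 1.9 × (1 − 0.36²) / 39900 × 0.66
    = 281 × 1.9 × 0.8704 / 39900 × 0.66
    = 0.007687 m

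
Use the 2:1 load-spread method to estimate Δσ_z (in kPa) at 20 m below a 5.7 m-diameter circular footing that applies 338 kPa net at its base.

Δσ_z ≈ 16.6 kPa

By the 2:1 method the load spreads at 1 horizontal : 2 vertical, so at depth z the loaded area has grown by z in each plan dimension:
Δσ ≈ qD²/(D+z)² = 338×5.7²/(5.7+20)² = 16.626 kPa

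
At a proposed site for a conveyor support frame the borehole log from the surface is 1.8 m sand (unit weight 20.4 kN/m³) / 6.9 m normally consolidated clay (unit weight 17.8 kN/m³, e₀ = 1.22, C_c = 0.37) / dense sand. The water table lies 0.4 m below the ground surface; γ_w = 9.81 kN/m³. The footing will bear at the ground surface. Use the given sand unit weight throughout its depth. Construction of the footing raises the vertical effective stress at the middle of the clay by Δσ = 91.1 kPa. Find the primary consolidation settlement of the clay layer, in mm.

S_c ≈ 515 mm

Mid-depth of clay below the ground surface: z = 1.8 + 6.9/2 = 5.25 m.
Total vertical stress at mid-clay: σ_v = 20.4×1.8 + 17.8×3.45 = 98.13 kPa.
Pore pressure: u = 9.81×(5.25 − 0.4) = 47.578 kPa.
Initial effective stress: σ'_0 = σ_v − u = 98.13 − 47.578 = 50.552 kPa.
Final effective stress: σ'_f = σ'_0 + Δσ = 50.552 + 91.1 = 141.65 kPa.
Normally consolidated clay, so the full stress increment lies on the virgin compression line:
S_c = C_c·H/(1+e₀)·log₁₀(σ'_f/σ'_0) = 0.37×6.9/(1+1.22)×log₁₀(141.65/50.552)
    = 1.15 × 0.44748 = 0.5146 m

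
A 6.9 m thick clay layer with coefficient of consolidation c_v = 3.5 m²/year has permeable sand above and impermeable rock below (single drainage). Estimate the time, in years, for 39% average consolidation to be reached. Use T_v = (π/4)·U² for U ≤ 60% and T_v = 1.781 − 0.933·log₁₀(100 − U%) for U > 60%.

t ≈ 1.62 years

Drainage path length: H_d = H = 6.9 m (single drainage).
U ≤ 60%: T_v = (π/4)·U² = (π/4)×0.39² = 0.11946.
t = T_v·H_d²/c_v = 0.11946×6.9²/3.5 = 1.625 years.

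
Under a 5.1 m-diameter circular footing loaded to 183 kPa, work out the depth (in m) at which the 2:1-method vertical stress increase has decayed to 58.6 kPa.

z ≈ 3.91 m

2:1 spreading — at depth z the loaded area has grown by z in each plan dimension:
qD²/(D+z)² = Δσ_z ⇒ z = D(√(q/Δσ_z) − 1) = 5.1×(√(183/58.6) − 1) = 3.913 m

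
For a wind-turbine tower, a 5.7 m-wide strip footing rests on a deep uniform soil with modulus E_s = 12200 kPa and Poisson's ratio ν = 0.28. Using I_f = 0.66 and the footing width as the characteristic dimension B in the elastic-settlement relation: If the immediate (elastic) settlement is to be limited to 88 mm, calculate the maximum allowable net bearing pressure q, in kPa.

q ≈ 310 kPa

S_e = q·B·(1−ν²)/E_s · I_f  ⇒  q = S_e·E_s / (B·(1−ν²)·I_f).
q = 0.088 × 12200 / (5.7 × 0.9216 × 0.66) = 309.7 kPa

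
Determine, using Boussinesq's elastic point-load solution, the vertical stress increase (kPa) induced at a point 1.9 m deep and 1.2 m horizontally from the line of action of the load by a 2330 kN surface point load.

Δσ_z ≈ 133 kPa

Boussinesq vertical stress below a point load on an elastic half-space:
Δσ_z = 3P/(2πz²) · [1 + (r/z)²]^(−5/2)
r/z = 1.2/1.9 = 0.63158; [1+(r/z)²]^(−5/2) = 0.43206.
Δσ_z = 3×2330/(2π×1.9²) × 0.43206 = 308.17 × 0.43206 = 133.1 kPa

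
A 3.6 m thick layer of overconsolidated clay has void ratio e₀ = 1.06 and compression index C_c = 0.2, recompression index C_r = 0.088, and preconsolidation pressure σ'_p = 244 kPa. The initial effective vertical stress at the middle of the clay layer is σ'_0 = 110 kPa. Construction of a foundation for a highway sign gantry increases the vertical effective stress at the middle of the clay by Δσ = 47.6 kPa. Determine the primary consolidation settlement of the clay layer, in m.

Final effective stress: σ'_f = 110 + 47.6 = 157.6 kPa.
σ'_f = 157.6 ≤ σ'_p = 244 kPa, so the clay remains overconsolidated and only the recompression index applies:
S_c = C_r·H/(1+e₀)·log₁₀(σ'_f/σ'_0) = 0.088×3.6/2.06×log₁₀(157.6/110)
    = 0.15379 × 0.15616 = 0.02402 m

S_c ≈ 0.024 m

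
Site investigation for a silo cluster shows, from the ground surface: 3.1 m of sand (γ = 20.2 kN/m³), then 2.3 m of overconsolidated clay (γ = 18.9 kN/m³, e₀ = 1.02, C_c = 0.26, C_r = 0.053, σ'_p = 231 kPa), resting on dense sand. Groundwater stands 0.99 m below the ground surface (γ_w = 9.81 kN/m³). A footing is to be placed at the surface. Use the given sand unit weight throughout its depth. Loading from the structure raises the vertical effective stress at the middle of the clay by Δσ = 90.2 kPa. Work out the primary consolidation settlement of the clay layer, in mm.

S_c ≈ 26.2 mm

Mid-depth of clay below the ground surface: z = 3.1 + 2.3/2 = 4.25 m.
Total vertical stress at mid-clay: σ_v = 20.2×3.1 + 18.9×1.15 = 84.355 kPa.
Pore pressure: u = 9.81×(4.25 − 0.99) = 31.981 kPa.
Initial effective stress: σ'_0 = σ_v − u = 84.355 − 31.981 = 52.374 kPa.
Final effective stress: σ'_f = 52.374 + 90.2 = 142.57 kPa.
σ'_f = 142.57 ≤ σ'_p = 231 kPa, so the clay remains overconsolidated and only the recompression index applies:
S_c = C_r·H/(1+e₀)·log₁₀(σ'_f/σ'_0) = 0.053×2.3/2.02×log₁₀(142.57/52.374)
    = 0.060346 × 0.43491 = 0.02624 m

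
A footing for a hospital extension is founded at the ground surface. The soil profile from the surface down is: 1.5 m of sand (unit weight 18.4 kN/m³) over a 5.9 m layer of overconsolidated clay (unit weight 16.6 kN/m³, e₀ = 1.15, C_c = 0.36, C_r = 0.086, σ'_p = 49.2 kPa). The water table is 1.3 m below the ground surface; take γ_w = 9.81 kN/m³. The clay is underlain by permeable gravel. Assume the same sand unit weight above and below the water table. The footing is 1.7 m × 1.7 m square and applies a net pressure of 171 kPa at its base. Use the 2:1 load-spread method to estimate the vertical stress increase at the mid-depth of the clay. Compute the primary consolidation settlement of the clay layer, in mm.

Mid-depth of clay below the ground surface: z = 1.5 + 5.9/2 = 4.45 m.
Total vertical stress at mid-clay: σ_v = 18.4×1.5 + 16.6×2.95 = 76.57 kPa.
Pore pressure: u = 9.81×(4.45 − 1.3) = 30.902 kPa.
Initial effective stress: σ'_0 = σ_v − u = 76.57 − 30.902 = 45.668 kPa.
Stress increase at mid-clay by the 2:1 spreading method:
Δσ = qBL/((B+z)(L+z)) = 171×1.7×1.7/((1.7+4.45)(1.7+4.45)) = 13.066 kPa
Final effective stress: σ'_f = 45.668 + 13.066 = 58.734 kPa.
σ'_f = 58.734 > σ'_p = 49.2 kPa, so the stress path crosses the preconsolidation pressure — recompression up to σ'_p, then virgin compression beyond:
S_c = H/(1+e₀)·[C_r·log₁₀(σ'_p/σ'_0) + C_c·log₁₀(σ'_f/σ'_p)]
    = 5.9/2.15 × [0.086×log₁₀(49.2/45.668) + 0.36×log₁₀(58.734/49.2)]
    = 2.7442 × [0.0027824 + 0.027693] = 0.08363 m

S_c ≈ 83.6 mm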